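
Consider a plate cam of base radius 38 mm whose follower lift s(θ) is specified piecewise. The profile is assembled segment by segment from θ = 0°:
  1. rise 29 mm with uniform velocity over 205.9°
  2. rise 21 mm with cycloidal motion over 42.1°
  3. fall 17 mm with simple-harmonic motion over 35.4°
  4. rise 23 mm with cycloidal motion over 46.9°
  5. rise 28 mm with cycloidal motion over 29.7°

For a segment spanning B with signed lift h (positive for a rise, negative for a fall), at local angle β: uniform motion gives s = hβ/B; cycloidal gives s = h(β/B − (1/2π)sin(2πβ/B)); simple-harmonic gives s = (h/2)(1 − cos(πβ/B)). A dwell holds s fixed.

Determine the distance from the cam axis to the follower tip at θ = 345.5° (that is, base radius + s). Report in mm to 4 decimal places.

seg 1 [0°–205.9°] uniform, h=29: full span → s += 29 → s = 29.0000
seg 2 [205.9°–248°] cycloidal, h=21: full span → s += 21 → s = 50.0000
seg 3 [248°–283.4°] simple-harmonic, h=-17: full span → s += -17 → s = 33.0000
seg 4 [283.4°–330.3°] cycloidal, h=23: full span → s += 23 → s = 56.0000
seg 5 [330.3°–360°] cycloidal, h=28: θ=345.5° here. β=15.2, B=29.7. 28·(0.5118 − sin(2π·0.5118)/(2π)) = 14.6596 → s = 70.6596
radial distance = base radius + s = 38 + 70.6596 = 108.6596

108.6596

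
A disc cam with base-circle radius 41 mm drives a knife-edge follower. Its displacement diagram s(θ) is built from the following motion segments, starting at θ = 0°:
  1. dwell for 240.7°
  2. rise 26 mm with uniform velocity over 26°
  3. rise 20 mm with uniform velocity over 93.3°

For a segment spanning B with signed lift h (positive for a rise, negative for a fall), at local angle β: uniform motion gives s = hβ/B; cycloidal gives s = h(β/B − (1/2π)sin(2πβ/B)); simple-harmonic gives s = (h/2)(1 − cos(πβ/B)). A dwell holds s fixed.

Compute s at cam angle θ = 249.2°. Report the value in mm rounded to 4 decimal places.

seg 1 [0°–240.7°] dwell: s stays 0.0000
seg 2 [240.7°–266.7°] uniform, h=26: θ=249.2° here. β=8.5, B=26. 26·8.5/26 = 8.5000 → s = 8.5000

8.5000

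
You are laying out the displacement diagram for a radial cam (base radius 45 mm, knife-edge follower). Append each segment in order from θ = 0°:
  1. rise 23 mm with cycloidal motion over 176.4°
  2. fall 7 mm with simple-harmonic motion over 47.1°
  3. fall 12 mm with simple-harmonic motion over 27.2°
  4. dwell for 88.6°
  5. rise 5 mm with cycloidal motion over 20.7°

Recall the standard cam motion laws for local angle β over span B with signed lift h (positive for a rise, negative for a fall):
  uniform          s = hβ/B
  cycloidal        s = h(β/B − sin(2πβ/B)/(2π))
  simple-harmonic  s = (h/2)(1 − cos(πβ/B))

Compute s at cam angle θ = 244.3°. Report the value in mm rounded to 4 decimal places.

seg 1 [0°–176.4°] cycloidal, h=23: full span → s += 23 → s = 23.0000
seg 2 [176.4°–223.5°] simple-harmonic, h=-7: full span → s += -7 → s = 16.0000
seg 3 [223.5°–250.7°] simple-harmonic, h=-12: θ=244.3° here. β=20.8, B=27.2. -12/2·(1 − cos(π·0.7647)) = -10.4341 → s = 5.5659

5.5659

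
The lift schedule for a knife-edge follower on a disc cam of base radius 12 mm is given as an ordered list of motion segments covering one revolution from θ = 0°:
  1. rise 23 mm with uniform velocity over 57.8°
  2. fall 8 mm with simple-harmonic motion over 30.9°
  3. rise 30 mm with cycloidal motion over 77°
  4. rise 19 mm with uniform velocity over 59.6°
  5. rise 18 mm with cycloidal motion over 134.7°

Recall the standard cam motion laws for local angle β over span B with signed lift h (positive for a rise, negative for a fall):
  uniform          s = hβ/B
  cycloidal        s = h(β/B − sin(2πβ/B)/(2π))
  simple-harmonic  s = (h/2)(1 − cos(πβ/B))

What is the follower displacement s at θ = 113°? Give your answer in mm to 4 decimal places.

seg 1 [0°–57.8°] uniform, h=23: full span → s += 23 → s = 23.0000
seg 2 [57.8°–88.7°] simple-harmonic, h=-8: full span → s += -8 → s = 15.0000
seg 3 [88.7°–165.7°] cycloidal, h=30: θ=113° here. β=24.3, B=77. 30·(0.3156 − sin(2π·0.3156)/(2π)) = 5.0926 → s = 20.0926

20.0926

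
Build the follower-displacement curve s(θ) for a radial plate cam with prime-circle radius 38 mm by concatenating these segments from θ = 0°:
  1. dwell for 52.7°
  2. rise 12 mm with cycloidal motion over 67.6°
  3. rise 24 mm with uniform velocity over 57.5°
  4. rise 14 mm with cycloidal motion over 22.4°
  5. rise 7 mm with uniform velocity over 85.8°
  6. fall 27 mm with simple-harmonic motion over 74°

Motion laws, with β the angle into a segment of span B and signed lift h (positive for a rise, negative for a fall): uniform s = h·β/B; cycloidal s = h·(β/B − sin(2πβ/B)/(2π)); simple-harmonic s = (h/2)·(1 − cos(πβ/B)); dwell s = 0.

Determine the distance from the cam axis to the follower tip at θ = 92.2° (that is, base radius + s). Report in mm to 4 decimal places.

seg 1 [0°–52.7°] dwell: s stays 0.0000
seg 2 [52.7°–120.3°] cycloidal, h=12: θ=92.2° here. β=39.5, B=67.6. 12·(0.5843 − sin(2π·0.5843)/(2π)) = 7.9770 → s = 7.9770
radial distance = base radius + s = 38 + 7.9770 = 45.9770

45.9770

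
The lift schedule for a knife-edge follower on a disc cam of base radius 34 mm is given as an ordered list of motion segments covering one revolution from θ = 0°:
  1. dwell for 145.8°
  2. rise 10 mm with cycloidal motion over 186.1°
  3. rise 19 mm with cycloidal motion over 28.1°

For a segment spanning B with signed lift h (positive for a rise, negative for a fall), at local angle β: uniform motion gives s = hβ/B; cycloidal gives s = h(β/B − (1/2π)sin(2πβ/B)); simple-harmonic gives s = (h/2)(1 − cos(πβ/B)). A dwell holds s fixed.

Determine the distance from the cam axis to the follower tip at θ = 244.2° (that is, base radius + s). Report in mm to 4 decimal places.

seg 1 [0°–145.8°] dwell: s stays 0.0000
seg 2 [145.8°–331.9°] cycloidal, h=10: θ=244.2° here. β=98.4, B=186.1. 10·(0.5287 − sin(2π·0.5287)/(2π)) = 5.5734 → s = 5.5734
radial distance = base radius + s = 34 + 5.5734 = 39.5734

39.5734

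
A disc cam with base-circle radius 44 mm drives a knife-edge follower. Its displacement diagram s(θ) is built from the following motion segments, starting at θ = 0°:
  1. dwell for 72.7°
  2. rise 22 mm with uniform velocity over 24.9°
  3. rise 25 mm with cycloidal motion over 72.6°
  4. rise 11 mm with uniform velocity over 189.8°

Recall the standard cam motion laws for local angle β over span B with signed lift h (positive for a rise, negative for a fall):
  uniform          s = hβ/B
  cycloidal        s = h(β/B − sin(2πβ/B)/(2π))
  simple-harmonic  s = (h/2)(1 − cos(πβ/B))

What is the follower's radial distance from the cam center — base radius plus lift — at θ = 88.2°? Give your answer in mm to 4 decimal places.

seg 1 [0°–72.7°] dwell: s stays 0.0000
seg 2 [72.7°–97.6°] uniform, h=22: θ=88.2° here. β=15.5, B=24.9. 22·15.5/24.9 = 13.6948 → s = 13.6948
radial distance = base radius + s = 44 + 13.6948 = 57.6948

57.6948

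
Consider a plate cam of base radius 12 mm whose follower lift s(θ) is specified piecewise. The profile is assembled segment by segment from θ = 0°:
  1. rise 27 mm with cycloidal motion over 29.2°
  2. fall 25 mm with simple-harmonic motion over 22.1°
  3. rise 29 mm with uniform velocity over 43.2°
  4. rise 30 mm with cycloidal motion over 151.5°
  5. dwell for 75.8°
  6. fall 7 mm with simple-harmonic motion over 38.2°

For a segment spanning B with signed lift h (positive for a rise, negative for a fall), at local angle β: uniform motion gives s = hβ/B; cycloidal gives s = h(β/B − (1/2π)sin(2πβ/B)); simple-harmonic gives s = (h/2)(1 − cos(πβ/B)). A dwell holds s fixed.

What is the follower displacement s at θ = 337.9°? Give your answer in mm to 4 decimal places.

seg 1 [0°–29.2°] cycloidal, h=27: full span → s += 27 → s = 27.0000
seg 2 [29.2°–51.3°] simple-harmonic, h=-25: full span → s += -25 → s = 2.0000
seg 3 [51.3°–94.5°] uniform, h=29: full span → s += 29 → s = 31.0000
seg 4 [94.5°–246°] cycloidal, h=30: full span → s += 30 → s = 61.0000
seg 5 [246°–321.8°] dwell: s stays 61.0000
seg 6 [321.8°–360°] simple-harmonic, h=-7: θ=337.9° here. β=16.1, B=38.2. -7/2·(1 − cos(π·0.4215)) = -2.6452 → s = 58.3548

58.3548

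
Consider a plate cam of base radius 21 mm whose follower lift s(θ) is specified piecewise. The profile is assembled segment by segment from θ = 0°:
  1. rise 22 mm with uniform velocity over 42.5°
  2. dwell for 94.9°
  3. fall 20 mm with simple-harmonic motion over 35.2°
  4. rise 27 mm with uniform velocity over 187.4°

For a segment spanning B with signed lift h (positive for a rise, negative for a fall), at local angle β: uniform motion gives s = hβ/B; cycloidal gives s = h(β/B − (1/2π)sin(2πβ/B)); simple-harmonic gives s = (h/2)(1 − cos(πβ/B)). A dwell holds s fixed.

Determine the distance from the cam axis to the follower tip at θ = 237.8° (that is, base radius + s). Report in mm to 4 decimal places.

seg 1 [0°–42.5°] uniform, h=22: full span → s += 22 → s = 22.0000
seg 2 [42.5°–137.4°] dwell: s stays 22.0000
seg 3 [137.4°–172.6°] simple-harmonic, h=-20: full span → s += -20 → s = 2.0000
seg 4 [172.6°–360°] uniform, h=27: θ=237.8° here. β=65.2, B=187.4. 27·65.2/187.4 = 9.3938 → s = 11.3938
radial distance = base radius + s = 21 + 11.3938 = 32.3938

32.3938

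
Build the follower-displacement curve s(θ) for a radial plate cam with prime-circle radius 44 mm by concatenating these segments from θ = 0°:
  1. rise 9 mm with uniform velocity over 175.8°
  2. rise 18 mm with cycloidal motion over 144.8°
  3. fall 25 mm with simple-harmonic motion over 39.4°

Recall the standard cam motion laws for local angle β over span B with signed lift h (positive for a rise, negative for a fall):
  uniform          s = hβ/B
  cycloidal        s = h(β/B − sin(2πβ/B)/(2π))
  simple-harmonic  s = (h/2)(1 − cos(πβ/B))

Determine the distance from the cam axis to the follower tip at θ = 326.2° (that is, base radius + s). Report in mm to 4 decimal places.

seg 1 [0°–175.8°] uniform, h=9: full span → s += 9 → s = 9.0000
seg 2 [175.8°–320.6°] cycloidal, h=18: full span → s += 18 → s = 27.0000
seg 3 [320.6°–360°] simple-harmonic, h=-25: θ=326.2° here. β=5.6, B=39.4. -25/2·(1 − cos(π·0.1421)) = -1.2256 → s = 25.7744
radial distance = base radius + s = 44 + 25.7744 = 69.7744

69.7744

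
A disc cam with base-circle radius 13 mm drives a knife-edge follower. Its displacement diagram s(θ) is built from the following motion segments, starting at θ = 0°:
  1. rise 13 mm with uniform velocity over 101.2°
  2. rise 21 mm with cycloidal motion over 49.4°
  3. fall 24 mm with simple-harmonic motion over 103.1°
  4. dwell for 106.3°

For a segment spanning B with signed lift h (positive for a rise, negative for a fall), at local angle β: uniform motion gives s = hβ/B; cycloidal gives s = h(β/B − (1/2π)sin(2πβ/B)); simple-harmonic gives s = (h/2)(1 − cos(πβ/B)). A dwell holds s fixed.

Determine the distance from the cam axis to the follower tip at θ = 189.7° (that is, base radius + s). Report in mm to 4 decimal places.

seg 1 [0°–101.2°] uniform, h=13: full span → s += 13 → s = 13.0000
seg 2 [101.2°–150.6°] cycloidal, h=21: full span → s += 21 → s = 34.0000
seg 3 [150.6°–253.7°] simple-harmonic, h=-24: θ=189.7° here. β=39.1, B=103.1. -24/2·(1 − cos(π·0.3792)) = -7.5560 → s = 26.4440
radial distance = base radius + s = 13 + 26.4440 = 39.4440

39.4440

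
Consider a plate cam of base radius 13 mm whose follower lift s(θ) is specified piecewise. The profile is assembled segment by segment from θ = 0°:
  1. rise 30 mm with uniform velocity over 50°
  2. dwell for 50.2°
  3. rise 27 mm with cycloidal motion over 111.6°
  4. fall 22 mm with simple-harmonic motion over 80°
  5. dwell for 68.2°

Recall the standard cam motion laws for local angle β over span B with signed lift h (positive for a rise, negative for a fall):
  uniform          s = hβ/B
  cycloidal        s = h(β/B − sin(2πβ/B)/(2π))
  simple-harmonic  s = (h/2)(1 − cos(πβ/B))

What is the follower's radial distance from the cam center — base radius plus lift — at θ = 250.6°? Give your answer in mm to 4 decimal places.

seg 1 [0°–50°] uniform, h=30: full span → s += 30 → s = 30.0000
seg 2 [50°–100.2°] dwell: s stays 30.0000
seg 3 [100.2°–211.8°] cycloidal, h=27: full span → s += 27 → s = 57.0000
seg 4 [211.8°–291.8°] simple-harmonic, h=-22: θ=250.6° here. β=38.8, B=80. -22/2·(1 − cos(π·0.4850)) = -10.4818 → s = 46.5182
radial distance = base radius + s = 13 + 46.5182 = 59.5182

59.5182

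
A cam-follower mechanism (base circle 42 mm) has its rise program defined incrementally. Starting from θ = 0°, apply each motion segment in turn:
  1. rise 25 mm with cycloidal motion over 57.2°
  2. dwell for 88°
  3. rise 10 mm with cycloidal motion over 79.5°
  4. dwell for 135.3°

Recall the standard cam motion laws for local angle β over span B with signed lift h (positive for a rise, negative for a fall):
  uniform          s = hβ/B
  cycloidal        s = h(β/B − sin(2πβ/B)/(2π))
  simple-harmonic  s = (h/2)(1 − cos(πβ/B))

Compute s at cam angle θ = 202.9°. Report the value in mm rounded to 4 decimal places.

seg 1 [0°–57.2°] cycloidal, h=25: full span → s += 25 → s = 25.0000
seg 2 [57.2°–145.2°] dwell: s stays 25.0000
seg 3 [145.2°–224.7°] cycloidal, h=10: θ=202.9° here. β=57.7, B=79.5. 10·(0.7258 − sin(2π·0.7258)/(2π)) = 8.8310 → s = 33.8310

33.8310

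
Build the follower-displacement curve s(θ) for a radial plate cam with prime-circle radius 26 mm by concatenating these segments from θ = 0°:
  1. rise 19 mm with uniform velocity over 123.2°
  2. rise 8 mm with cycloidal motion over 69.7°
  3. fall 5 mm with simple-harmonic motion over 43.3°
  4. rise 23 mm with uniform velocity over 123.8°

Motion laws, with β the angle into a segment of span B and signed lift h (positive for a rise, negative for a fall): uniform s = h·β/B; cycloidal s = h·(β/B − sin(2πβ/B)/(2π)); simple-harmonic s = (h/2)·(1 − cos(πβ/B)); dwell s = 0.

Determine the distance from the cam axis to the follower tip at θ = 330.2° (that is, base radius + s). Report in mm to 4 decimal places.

seg 1 [0°–123.2°] uniform, h=19: full span → s += 19 → s = 19.0000
seg 2 [123.2°–192.9°] cycloidal, h=8: full span → s += 8 → s = 27.0000
seg 3 [192.9°–236.2°] simple-harmonic, h=-5: full span → s += -5 → s = 22.0000
seg 4 [236.2°–360°] uniform, h=23: θ=330.2° here. β=94, B=123.8. 23·94/123.8 = 17.4637 → s = 39.4637
radial distance = base radius + s = 26 + 39.4637 = 65.4637

65.4637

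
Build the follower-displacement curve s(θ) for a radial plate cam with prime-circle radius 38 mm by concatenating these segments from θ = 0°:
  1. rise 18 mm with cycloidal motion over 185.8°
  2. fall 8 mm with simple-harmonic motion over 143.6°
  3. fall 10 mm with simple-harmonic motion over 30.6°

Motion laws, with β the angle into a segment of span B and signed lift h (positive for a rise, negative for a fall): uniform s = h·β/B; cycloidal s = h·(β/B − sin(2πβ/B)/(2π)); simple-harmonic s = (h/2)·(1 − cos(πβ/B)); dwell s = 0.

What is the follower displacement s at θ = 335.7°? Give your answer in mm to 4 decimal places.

seg 1 [0°–185.8°] cycloidal, h=18: full span → s += 18 → s = 18.0000
seg 2 [185.8°–329.4°] simple-harmonic, h=-8: full span → s += -8 → s = 10.0000
seg 3 [329.4°–360°] simple-harmonic, h=-10: θ=335.7° here. β=6.3, B=30.6. -10/2·(1 − cos(π·0.2059)) = -1.0099 → s = 8.9901

8.9901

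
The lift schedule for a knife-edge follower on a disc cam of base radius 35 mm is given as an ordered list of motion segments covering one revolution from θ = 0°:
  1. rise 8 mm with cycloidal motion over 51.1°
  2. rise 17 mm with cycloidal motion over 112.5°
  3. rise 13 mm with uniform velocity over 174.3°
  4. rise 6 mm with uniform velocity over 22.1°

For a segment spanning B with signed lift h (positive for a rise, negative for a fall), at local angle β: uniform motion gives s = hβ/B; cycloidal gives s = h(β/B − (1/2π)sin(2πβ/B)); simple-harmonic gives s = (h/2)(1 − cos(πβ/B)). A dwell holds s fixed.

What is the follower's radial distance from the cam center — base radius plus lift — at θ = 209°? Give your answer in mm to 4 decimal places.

seg 1 [0°–51.1°] cycloidal, h=8: full span → s += 8 → s = 8.0000
seg 2 [51.1°–163.6°] cycloidal, h=17: full span → s += 17 → s = 25.0000
seg 3 [163.6°–337.9°] uniform, h=13: θ=209° here. β=45.4, B=174.3. 13·45.4/174.3 = 3.3861 → s = 28.3861
radial distance = base radius + s = 35 + 28.3861 = 63.3861

63.3861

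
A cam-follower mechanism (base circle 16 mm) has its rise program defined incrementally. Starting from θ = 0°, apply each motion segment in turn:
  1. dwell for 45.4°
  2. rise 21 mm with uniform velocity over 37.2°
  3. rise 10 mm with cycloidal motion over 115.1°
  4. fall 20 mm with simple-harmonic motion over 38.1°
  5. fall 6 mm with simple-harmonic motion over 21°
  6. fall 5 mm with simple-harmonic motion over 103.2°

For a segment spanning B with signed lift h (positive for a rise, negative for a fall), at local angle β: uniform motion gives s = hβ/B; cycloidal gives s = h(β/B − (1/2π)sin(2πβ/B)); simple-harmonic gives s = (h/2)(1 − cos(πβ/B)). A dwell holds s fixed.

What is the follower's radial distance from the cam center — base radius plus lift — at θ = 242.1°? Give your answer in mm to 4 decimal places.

seg 1 [0°–45.4°] dwell: s stays 0.0000
seg 2 [45.4°–82.6°] uniform, h=21: full span → s += 21 → s = 21.0000
seg 3 [82.6°–197.7°] cycloidal, h=10: full span → s += 10 → s = 31.0000
seg 4 [197.7°–235.8°] simple-harmonic, h=-20: full span → s += -20 → s = 11.0000
seg 5 [235.8°–256.8°] simple-harmonic, h=-6: θ=242.1° here. β=6.3, B=21. -6/2·(1 − cos(π·0.3000)) = -1.2366 → s = 9.7634
radial distance = base radius + s = 16 + 9.7634 = 25.7634

25.7634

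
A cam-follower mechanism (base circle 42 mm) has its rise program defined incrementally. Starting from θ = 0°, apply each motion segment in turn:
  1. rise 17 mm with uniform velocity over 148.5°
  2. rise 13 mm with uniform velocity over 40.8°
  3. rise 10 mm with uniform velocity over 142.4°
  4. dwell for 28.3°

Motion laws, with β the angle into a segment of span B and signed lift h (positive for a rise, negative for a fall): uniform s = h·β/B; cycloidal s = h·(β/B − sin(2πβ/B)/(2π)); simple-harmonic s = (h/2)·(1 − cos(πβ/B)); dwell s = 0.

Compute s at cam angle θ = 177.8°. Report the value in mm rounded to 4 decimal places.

seg 1 [0°–148.5°] uniform, h=17: full span → s += 17 → s = 17.0000
seg 2 [148.5°–189.3°] uniform, h=13: θ=177.8° here. β=29.3, B=40.8. 13·29.3/40.8 = 9.3358 → s = 26.3358

26.3358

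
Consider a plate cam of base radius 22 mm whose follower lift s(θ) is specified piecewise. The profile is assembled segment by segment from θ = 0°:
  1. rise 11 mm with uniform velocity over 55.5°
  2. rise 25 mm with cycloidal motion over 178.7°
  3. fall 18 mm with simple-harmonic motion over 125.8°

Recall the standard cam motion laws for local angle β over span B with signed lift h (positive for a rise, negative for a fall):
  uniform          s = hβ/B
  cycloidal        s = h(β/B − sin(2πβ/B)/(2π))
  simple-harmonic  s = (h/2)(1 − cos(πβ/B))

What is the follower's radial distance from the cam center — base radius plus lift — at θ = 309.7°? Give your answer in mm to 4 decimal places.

seg 1 [0°–55.5°] uniform, h=11: full span → s += 11 → s = 11.0000
seg 2 [55.5°–234.2°] cycloidal, h=25: full span → s += 25 → s = 36.0000
seg 3 [234.2°–360°] simple-harmonic, h=-18: θ=309.7° here. β=75.5, B=125.8. -18/2·(1 − cos(π·0.6002)) = -11.7854 → s = 24.2146
radial distance = base radius + s = 22 + 24.2146 = 46.2146

46.2146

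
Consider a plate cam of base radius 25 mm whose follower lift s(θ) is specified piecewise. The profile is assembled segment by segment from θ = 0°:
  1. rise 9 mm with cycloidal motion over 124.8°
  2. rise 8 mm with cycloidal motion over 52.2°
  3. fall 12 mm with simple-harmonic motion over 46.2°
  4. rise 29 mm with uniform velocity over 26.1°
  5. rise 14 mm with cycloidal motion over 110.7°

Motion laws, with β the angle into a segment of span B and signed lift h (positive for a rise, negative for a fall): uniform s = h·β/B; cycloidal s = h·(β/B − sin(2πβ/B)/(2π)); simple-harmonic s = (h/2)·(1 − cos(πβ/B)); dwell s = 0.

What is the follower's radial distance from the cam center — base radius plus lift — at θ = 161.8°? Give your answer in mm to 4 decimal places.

seg 1 [0°–124.8°] cycloidal, h=9: full span → s += 9 → s = 9.0000
seg 2 [124.8°–177°] cycloidal, h=8: θ=161.8° here. β=37, B=52.2. 8·(0.7088 − sin(2π·0.7088)/(2π)) = 6.9013 → s = 15.9013
radial distance = base radius + s = 25 + 15.9013 = 40.9013

40.9013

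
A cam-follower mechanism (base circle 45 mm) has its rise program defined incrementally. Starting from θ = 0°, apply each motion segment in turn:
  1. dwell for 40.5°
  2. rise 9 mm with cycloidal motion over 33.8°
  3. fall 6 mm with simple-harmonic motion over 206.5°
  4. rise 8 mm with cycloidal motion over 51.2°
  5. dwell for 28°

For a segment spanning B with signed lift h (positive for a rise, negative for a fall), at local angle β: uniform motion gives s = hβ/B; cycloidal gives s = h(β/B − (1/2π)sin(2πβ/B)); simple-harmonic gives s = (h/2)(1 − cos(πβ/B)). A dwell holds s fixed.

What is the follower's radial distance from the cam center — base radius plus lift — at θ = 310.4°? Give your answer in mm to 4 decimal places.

seg 1 [0°–40.5°] dwell: s stays 0.0000
seg 2 [40.5°–74.3°] cycloidal, h=9: full span → s += 9 → s = 9.0000
seg 3 [74.3°–280.8°] simple-harmonic, h=-6: full span → s += -6 → s = 3.0000
seg 4 [280.8°–332°] cycloidal, h=8: θ=310.4° here. β=29.6, B=51.2. 8·(0.5781 − sin(2π·0.5781)/(2π)) = 5.2252 → s = 8.2252
radial distance = base radius + s = 45 + 8.2252 = 53.2252

53.2252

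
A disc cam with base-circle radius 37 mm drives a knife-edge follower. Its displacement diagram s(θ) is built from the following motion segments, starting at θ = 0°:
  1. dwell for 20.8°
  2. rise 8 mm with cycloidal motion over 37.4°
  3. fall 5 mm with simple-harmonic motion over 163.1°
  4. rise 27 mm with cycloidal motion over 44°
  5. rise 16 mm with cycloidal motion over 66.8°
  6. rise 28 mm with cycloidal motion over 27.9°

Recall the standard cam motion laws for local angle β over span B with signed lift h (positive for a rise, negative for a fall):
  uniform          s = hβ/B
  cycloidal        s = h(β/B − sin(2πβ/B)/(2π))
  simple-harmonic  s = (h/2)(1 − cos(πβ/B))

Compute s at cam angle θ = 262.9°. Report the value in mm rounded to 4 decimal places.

seg 1 [0°–20.8°] dwell: s stays 0.0000
seg 2 [20.8°–58.2°] cycloidal, h=8: full span → s += 8 → s = 8.0000
seg 3 [58.2°–221.3°] simple-harmonic, h=-5: full span → s += -5 → s = 3.0000
seg 4 [221.3°–265.3°] cycloidal, h=27: θ=262.9° here. β=41.6, B=44. 27·(0.9455 − sin(2π·0.9455)/(2π)) = 26.9713 → s = 29.9713

29.9713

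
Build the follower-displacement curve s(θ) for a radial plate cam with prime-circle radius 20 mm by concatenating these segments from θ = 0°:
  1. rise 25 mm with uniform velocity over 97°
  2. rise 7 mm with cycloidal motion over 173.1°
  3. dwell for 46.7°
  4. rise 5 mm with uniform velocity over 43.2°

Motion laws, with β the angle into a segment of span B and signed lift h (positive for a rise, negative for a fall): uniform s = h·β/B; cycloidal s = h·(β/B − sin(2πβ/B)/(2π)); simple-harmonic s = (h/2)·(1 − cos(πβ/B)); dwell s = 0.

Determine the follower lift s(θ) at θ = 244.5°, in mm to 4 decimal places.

seg 1 [0°–97°] uniform, h=25: full span → s += 25 → s = 25.0000
seg 2 [97°–270.1°] cycloidal, h=7: θ=244.5° here. β=147.5, B=173.1. 7·(0.8521 − sin(2π·0.8521)/(2π)) = 6.8573 → s = 31.8573

31.8573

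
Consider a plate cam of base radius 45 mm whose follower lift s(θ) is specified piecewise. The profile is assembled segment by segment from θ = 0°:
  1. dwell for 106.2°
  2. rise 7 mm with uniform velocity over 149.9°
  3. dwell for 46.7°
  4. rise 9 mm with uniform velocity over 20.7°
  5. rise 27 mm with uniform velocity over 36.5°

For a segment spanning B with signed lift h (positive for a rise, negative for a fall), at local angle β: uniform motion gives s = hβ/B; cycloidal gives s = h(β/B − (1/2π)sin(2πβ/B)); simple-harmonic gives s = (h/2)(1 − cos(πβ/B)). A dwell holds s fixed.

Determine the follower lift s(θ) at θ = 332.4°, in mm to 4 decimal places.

seg 1 [0°–106.2°] dwell: s stays 0.0000
seg 2 [106.2°–256.1°] uniform, h=7: full span → s += 7 → s = 7.0000
seg 3 [256.1°–302.8°] dwell: s stays 7.0000
seg 4 [302.8°–323.5°] uniform, h=9: full span → s += 9 → s = 16.0000
seg 5 [323.5°–360°] uniform, h=27: θ=332.4° here. β=8.9, B=36.5. 27·8.9/36.5 = 6.5836 → s = 22.5836

22.5836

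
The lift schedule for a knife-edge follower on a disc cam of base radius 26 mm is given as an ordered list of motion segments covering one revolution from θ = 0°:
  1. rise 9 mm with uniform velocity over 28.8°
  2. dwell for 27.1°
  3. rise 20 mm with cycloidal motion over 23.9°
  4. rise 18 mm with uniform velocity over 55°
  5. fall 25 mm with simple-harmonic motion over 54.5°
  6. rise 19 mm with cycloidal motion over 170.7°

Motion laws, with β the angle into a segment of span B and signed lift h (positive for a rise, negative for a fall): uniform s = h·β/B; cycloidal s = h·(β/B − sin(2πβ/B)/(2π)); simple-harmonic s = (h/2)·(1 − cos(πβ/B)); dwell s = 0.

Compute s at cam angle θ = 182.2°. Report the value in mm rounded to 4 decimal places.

seg 1 [0°–28.8°] uniform, h=9: full span → s += 9 → s = 9.0000
seg 2 [28.8°–55.9°] dwell: s stays 9.0000
seg 3 [55.9°–79.8°] cycloidal, h=20: full span → s += 20 → s = 29.0000
seg 4 [79.8°–134.8°] uniform, h=18: full span → s += 18 → s = 47.0000
seg 5 [134.8°–189.3°] simple-harmonic, h=-25: θ=182.2° here. β=47.4, B=54.5. -25/2·(1 − cos(π·0.8697)) = -23.9676 → s = 23.0324

23.0324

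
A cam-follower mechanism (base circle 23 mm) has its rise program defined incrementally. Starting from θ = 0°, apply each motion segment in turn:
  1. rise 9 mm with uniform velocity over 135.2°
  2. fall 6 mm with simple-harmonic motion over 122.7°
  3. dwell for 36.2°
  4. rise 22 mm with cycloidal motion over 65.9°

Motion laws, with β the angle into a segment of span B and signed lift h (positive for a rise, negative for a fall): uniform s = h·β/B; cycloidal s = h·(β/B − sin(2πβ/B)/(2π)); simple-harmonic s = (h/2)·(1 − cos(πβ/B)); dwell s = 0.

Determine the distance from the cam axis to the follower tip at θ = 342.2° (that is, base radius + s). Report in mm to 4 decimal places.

seg 1 [0°–135.2°] uniform, h=9: full span → s += 9 → s = 9.0000
seg 2 [135.2°–257.9°] simple-harmonic, h=-6: full span → s += -6 → s = 3.0000
seg 3 [257.9°–294.1°] dwell: s stays 3.0000
seg 4 [294.1°–360°] cycloidal, h=22: θ=342.2° here. β=48.1, B=65.9. 22·(0.7299 − sin(2π·0.7299)/(2π)) = 19.5312 → s = 22.5312
radial distance = base radius + s = 23 + 22.5312 = 45.5312

45.5312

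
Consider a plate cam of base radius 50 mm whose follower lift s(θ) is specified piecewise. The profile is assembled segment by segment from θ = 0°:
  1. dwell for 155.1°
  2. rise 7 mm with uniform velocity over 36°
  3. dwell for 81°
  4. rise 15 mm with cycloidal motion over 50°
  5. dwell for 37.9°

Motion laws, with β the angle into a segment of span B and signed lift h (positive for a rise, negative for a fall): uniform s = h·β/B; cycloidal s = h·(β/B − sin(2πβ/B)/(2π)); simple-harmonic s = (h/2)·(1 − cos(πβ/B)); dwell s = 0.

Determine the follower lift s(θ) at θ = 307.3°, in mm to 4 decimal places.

seg 1 [0°–155.1°] dwell: s stays 0.0000
seg 2 [155.1°–191.1°] uniform, h=7: full span → s += 7 → s = 7.0000
seg 3 [191.1°–272.1°] dwell: s stays 7.0000
seg 4 [272.1°–322.1°] cycloidal, h=15: θ=307.3° here. β=35.2, B=50. 15·(0.7040 − sin(2π·0.7040)/(2π)) = 12.8483 → s = 19.8483

19.8483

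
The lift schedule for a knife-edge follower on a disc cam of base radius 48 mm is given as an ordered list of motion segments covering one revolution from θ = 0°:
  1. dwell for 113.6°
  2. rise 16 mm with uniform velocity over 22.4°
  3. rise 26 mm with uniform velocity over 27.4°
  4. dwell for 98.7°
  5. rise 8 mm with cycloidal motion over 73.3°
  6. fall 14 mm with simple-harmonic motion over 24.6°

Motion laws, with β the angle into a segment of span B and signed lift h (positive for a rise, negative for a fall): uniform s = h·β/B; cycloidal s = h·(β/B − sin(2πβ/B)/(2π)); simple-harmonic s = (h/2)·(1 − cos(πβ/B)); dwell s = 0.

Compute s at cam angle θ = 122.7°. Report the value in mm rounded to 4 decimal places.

seg 1 [0°–113.6°] dwell: s stays 0.0000
seg 2 [113.6°–136°] uniform, h=16: θ=122.7° here. β=9.1, B=22.4. 16·9.1/22.4 = 6.5000 → s = 6.5000

6.5000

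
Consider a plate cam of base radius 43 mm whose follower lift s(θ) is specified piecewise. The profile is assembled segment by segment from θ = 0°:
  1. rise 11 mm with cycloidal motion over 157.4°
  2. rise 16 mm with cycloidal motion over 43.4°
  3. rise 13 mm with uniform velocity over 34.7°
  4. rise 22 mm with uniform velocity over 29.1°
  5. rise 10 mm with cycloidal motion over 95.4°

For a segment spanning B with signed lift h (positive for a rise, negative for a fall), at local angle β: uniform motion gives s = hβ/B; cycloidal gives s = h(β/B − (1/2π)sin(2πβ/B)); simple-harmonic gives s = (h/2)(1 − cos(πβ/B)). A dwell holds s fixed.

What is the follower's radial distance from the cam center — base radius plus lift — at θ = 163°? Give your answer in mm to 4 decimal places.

seg 1 [0°–157.4°] cycloidal, h=11: full span → s += 11 → s = 11.0000
seg 2 [157.4°–200.8°] cycloidal, h=16: θ=163° here. β=5.6, B=43.4. 16·(0.1290 − sin(2π·0.1290)/(2π)) = 0.2188 → s = 11.2188
radial distance = base radius + s = 43 + 11.2188 = 54.2188

54.2188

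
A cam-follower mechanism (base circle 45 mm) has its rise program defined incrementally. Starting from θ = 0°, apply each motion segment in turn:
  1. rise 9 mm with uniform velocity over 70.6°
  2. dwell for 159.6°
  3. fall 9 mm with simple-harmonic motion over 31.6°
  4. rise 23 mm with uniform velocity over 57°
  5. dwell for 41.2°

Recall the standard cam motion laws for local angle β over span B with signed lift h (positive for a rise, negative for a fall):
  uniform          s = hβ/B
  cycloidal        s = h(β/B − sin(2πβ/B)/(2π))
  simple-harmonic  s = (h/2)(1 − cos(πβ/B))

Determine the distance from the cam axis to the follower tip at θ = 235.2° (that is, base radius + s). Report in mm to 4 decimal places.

seg 1 [0°–70.6°] uniform, h=9: full span → s += 9 → s = 9.0000
seg 2 [70.6°–230.2°] dwell: s stays 9.0000
seg 3 [230.2°–261.8°] simple-harmonic, h=-9: θ=235.2° here. β=5, B=31.6. -9/2·(1 − cos(π·0.1582)) = -0.5446 → s = 8.4554
radial distance = base radius + s = 45 + 8.4554 = 53.4554

53.4554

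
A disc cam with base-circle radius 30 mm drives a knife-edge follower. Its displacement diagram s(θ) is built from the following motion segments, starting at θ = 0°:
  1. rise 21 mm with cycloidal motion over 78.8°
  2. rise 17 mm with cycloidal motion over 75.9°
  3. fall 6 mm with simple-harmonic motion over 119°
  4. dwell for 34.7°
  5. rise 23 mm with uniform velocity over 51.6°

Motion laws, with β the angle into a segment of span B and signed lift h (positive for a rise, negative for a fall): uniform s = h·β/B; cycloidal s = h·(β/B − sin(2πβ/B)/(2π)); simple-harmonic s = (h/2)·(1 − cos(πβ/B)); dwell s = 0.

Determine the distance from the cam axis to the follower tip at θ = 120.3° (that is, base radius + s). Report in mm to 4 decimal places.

seg 1 [0°–78.8°] cycloidal, h=21: full span → s += 21 → s = 21.0000
seg 2 [78.8°–154.7°] cycloidal, h=17: θ=120.3° here. β=41.5, B=75.9. 17·(0.5468 − sin(2π·0.5468)/(2π)) = 10.0789 → s = 31.0789
radial distance = base radius + s = 30 + 31.0789 = 61.0789

61.0789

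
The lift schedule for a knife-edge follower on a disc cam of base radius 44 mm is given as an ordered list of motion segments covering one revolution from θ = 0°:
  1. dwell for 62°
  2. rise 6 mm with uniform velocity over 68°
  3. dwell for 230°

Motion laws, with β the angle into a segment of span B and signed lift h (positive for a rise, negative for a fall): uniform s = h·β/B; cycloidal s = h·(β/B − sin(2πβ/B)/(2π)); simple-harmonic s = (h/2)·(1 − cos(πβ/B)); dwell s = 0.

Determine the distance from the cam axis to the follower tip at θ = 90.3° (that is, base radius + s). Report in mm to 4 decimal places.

seg 1 [0°–62°] dwell: s stays 0.0000
seg 2 [62°–130°] uniform, h=6: θ=90.3° here. β=28.3, B=68. 6·28.3/68 = 2.4971 → s = 2.4971
radial distance = base radius + s = 44 + 2.4971 = 46.4971

46.4971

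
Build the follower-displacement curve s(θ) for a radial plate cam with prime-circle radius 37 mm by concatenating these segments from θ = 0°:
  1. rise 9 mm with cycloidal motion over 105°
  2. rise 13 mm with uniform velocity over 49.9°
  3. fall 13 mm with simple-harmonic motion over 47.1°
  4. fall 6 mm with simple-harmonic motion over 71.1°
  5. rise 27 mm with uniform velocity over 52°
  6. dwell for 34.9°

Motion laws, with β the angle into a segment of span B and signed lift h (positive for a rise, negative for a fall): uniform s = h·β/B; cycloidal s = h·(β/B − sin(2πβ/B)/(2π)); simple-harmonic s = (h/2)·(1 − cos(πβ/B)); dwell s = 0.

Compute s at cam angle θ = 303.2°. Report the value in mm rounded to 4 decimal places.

seg 1 [0°–105°] cycloidal, h=9: full span → s += 9 → s = 9.0000
seg 2 [105°–154.9°] uniform, h=13: full span → s += 13 → s = 22.0000
seg 3 [154.9°–202°] simple-harmonic, h=-13: full span → s += -13 → s = 9.0000
seg 4 [202°–273.1°] simple-harmonic, h=-6: full span → s += -6 → s = 3.0000
seg 5 [273.1°–325.1°] uniform, h=27: θ=303.2° here. β=30.1, B=52. 27·30.1/52 = 15.6288 → s = 18.6288

18.6288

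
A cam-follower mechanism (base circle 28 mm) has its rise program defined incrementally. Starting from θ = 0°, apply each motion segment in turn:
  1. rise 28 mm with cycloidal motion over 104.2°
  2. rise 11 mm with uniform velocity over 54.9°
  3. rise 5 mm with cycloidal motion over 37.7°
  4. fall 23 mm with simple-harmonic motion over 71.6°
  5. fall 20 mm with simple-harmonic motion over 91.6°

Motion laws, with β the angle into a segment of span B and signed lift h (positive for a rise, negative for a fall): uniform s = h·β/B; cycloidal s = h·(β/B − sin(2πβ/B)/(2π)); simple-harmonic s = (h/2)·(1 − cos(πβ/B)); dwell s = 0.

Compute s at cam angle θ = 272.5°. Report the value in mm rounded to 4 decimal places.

seg 1 [0°–104.2°] cycloidal, h=28: full span → s += 28 → s = 28.0000
seg 2 [104.2°–159.1°] uniform, h=11: full span → s += 11 → s = 39.0000
seg 3 [159.1°–196.8°] cycloidal, h=5: full span → s += 5 → s = 44.0000
seg 4 [196.8°–268.4°] simple-harmonic, h=-23: full span → s += -23 → s = 21.0000
seg 5 [268.4°–360°] simple-harmonic, h=-20: θ=272.5° here. β=4.1, B=91.6. -20/2·(1 − cos(π·0.0448)) = -0.0987 → s = 20.9013

20.9013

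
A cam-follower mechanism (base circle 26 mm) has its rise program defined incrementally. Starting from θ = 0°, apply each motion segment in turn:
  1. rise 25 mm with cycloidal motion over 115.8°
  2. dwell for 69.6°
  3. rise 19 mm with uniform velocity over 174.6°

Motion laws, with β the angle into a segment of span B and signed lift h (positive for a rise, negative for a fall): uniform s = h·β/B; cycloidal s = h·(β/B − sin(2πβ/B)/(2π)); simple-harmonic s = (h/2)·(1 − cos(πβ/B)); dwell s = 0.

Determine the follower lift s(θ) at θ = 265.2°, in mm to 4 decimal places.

seg 1 [0°–115.8°] cycloidal, h=25: full span → s += 25 → s = 25.0000
seg 2 [115.8°–185.4°] dwell: s stays 25.0000
seg 3 [185.4°–360°] uniform, h=19: θ=265.2° here. β=79.8, B=174.6. 19·79.8/174.6 = 8.6838 → s = 33.6838

33.6838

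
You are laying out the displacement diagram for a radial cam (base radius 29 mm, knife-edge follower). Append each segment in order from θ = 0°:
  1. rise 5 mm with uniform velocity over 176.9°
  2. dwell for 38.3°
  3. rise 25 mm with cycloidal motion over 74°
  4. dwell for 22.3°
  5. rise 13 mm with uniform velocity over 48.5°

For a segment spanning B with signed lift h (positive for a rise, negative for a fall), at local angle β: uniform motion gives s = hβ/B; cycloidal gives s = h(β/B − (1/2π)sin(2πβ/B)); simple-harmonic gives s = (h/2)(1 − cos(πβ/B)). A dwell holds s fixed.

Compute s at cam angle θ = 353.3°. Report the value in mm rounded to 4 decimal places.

seg 1 [0°–176.9°] uniform, h=5: full span → s += 5 → s = 5.0000
seg 2 [176.9°–215.2°] dwell: s stays 5.0000
seg 3 [215.2°–289.2°] cycloidal, h=25: full span → s += 25 → s = 30.0000
seg 4 [289.2°–311.5°] dwell: s stays 30.0000
seg 5 [311.5°–360°] uniform, h=13: θ=353.3° here. β=41.8, B=48.5. 13·41.8/48.5 = 11.2041 → s = 41.2041

41.2041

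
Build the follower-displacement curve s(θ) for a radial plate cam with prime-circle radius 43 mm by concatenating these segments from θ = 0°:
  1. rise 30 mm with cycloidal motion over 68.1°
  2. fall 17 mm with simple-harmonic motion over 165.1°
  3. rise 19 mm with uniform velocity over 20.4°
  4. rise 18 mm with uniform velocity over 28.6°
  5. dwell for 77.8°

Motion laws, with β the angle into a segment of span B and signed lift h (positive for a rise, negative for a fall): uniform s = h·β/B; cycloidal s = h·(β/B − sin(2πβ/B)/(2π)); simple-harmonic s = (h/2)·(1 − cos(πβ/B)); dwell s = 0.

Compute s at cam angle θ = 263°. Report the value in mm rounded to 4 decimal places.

seg 1 [0°–68.1°] cycloidal, h=30: full span → s += 30 → s = 30.0000
seg 2 [68.1°–233.2°] simple-harmonic, h=-17: full span → s += -17 → s = 13.0000
seg 3 [233.2°–253.6°] uniform, h=19: full span → s += 19 → s = 32.0000
seg 4 [253.6°–282.2°] uniform, h=18: θ=263° here. β=9.4, B=28.6. 18·9.4/28.6 = 5.9161 → s = 37.9161

37.9161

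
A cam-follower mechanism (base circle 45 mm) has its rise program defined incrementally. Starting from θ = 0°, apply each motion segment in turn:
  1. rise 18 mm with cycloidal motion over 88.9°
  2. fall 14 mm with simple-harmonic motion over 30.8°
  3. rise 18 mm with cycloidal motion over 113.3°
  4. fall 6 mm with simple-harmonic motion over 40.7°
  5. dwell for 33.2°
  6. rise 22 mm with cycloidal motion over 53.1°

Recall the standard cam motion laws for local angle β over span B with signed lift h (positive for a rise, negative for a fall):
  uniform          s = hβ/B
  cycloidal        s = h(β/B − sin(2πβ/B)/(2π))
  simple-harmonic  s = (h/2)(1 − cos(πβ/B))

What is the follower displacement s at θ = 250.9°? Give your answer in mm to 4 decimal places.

seg 1 [0°–88.9°] cycloidal, h=18: full span → s += 18 → s = 18.0000
seg 2 [88.9°–119.7°] simple-harmonic, h=-14: full span → s += -14 → s = 4.0000
seg 3 [119.7°–233°] cycloidal, h=18: full span → s += 18 → s = 22.0000
seg 4 [233°–273.7°] simple-harmonic, h=-6: θ=250.9° here. β=17.9, B=40.7. -6/2·(1 − cos(π·0.4398)) = -2.4360 → s = 19.5640

19.5640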